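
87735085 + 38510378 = 126245463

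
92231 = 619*149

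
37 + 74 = 111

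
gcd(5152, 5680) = 16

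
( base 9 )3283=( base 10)2424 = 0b100101111000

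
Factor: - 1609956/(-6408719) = 2^2 * 3^4*19^ ( - 1)*4969^1*337301^( - 1 )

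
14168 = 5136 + 9032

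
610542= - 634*( - 963)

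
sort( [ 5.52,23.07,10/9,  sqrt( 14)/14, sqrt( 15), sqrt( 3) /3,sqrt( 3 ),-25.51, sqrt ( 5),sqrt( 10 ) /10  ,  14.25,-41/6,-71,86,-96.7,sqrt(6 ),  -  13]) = [ -96.7, - 71,-25.51, - 13, - 41/6,sqrt( 14) /14,sqrt(10)/10,sqrt (3)/3,10/9,sqrt( 3),  sqrt ( 5 ),  sqrt ( 6),sqrt( 15 ),5.52,14.25,23.07,86] 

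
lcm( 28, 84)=84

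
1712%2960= 1712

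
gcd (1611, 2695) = 1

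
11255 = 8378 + 2877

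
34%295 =34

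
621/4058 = 621/4058 = 0.15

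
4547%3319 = 1228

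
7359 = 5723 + 1636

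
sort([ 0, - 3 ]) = [-3, 0]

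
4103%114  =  113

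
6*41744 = 250464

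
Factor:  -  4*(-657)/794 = 1314/397 =2^1*3^2  *73^1*397^(  -  1) 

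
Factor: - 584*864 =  - 2^8*3^3*73^1 = - 504576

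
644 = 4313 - 3669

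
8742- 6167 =2575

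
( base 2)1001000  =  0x48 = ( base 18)40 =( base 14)52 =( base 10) 72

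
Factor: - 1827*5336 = - 9748872 = - 2^3*3^2 * 7^1*23^1*29^2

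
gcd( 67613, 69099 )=743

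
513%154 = 51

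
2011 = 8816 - 6805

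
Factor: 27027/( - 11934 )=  - 2^(-1 )*7^1*11^1 * 17^(- 1 )=- 77/34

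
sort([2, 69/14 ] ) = [ 2,  69/14]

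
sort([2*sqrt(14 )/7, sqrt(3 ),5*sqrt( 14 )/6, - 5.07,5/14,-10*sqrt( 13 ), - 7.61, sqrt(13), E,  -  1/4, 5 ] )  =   [ - 10*sqrt ( 13 ) ,-7.61, - 5.07, - 1/4, 5/14, 2*sqrt(14 ) /7 , sqrt( 3 ), E, 5*sqrt( 14 ) /6  ,  sqrt(13 ), 5]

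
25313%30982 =25313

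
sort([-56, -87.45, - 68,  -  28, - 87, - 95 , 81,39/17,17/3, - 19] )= [ - 95, - 87.45, - 87, - 68 , - 56, - 28 , -19, 39/17, 17/3 , 81 ]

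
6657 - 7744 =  - 1087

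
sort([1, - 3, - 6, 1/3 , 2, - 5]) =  [ - 6 , - 5, - 3,1/3, 1,  2]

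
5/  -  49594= - 1 +49589/49594 = - 0.00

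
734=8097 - 7363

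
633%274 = 85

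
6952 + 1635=8587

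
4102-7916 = -3814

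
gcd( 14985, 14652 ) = 333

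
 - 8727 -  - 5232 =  - 3495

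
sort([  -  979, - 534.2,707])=[ - 979, -534.2, 707]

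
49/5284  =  49/5284 = 0.01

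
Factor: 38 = 2^1*19^1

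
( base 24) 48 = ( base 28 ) 3K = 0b1101000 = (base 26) 40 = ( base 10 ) 104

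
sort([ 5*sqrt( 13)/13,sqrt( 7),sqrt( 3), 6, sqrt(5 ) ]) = [5 * sqrt( 13) /13,sqrt(  3 ), sqrt( 5), sqrt(7),6 ] 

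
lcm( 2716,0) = 0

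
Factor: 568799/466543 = 73^( - 1)*89^1 = 89/73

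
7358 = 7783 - 425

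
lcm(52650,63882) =4791150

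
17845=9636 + 8209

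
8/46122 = 4/23061 = 0.00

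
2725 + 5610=8335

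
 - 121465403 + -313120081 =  - 434585484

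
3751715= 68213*55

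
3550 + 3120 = 6670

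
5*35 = 175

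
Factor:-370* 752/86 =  - 139120/43 = - 2^4*5^1*37^1 * 43^( - 1 )* 47^1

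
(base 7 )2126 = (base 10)755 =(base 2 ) 1011110011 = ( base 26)131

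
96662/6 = 16110  +  1/3 =16110.33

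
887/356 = 2 + 175/356  =  2.49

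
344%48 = 8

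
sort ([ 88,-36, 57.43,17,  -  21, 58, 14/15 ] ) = [ - 36,  -  21,14/15,  17,57.43, 58, 88 ] 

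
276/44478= 46/7413= 0.01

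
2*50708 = 101416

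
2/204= 1/102  =  0.01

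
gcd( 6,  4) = 2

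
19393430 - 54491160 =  -35097730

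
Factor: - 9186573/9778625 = - 3^1 *5^( - 3)*11^1*47^1*5923^1*78229^( - 1)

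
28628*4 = 114512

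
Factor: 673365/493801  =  15/11 = 3^1* 5^1*11^( - 1)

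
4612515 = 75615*61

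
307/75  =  4 + 7/75 =4.09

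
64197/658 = 9171/94 = 97.56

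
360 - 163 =197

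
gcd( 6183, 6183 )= 6183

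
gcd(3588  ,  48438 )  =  1794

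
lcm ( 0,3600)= 0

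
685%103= 67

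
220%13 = 12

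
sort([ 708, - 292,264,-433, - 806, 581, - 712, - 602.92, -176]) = [ - 806, - 712, - 602.92,-433, - 292, - 176, 264,581, 708] 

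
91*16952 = 1542632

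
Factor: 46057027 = 46057027^1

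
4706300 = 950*4954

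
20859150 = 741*28150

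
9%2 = 1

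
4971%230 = 141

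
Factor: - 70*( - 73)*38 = 2^2*5^1*7^1*19^1 * 73^1 = 194180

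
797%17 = 15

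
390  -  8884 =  - 8494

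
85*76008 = 6460680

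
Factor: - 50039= - 11^1*4549^1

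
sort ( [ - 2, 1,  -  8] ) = [ - 8,  -  2 , 1]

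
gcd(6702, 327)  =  3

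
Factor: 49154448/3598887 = 2^4 *7^2*20899^1*1199629^( - 1 ) = 16384816/1199629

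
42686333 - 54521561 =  - 11835228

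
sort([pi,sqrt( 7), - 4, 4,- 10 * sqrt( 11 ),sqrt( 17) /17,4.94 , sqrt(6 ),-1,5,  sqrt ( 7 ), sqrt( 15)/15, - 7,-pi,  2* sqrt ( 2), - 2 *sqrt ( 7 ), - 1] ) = [ - 10 * sqrt( 11), - 7, - 2*sqrt( 7),-4, - pi, - 1, - 1,sqrt( 17) /17, sqrt (15) /15,sqrt( 6), sqrt( 7 ),sqrt(7),2*sqrt( 2),pi , 4,4.94,5 ]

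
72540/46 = 36270/23 = 1576.96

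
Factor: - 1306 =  - 2^1*653^1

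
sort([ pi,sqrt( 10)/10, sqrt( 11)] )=[ sqrt(10) /10,pi, sqrt(11 ) ] 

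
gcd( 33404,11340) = 28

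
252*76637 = 19312524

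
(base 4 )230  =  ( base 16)2C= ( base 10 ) 44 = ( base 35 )19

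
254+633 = 887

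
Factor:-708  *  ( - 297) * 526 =2^3*3^4*11^1*59^1 * 263^1 = 110605176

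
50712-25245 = 25467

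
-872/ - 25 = 34 + 22/25 =34.88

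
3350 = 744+2606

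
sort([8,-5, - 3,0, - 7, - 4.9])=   [ - 7, - 5,-4.9, -3, 0,8]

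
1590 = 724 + 866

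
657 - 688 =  - 31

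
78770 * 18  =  1417860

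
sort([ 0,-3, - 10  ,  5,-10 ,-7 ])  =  [ - 10, - 10, - 7,-3,0,5]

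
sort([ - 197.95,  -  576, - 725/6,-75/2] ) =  [ - 576, - 197.95, - 725/6 , - 75/2 ]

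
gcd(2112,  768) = 192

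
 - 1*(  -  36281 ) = 36281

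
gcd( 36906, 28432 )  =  2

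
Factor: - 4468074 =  -2^1* 3^1*13^1*57283^1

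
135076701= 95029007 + 40047694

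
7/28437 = 7/28437 = 0.00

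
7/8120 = 1/1160 =0.00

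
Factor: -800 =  - 2^5 * 5^2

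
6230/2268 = 445/162 = 2.75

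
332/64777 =332/64777 = 0.01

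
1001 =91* 11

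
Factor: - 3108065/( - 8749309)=5^1*113^1*5501^1 *8749309^(  -  1 ) 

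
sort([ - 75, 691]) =[ - 75, 691]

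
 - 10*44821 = -448210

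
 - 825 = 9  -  834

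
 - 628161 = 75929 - 704090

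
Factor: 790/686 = 395/343=5^1*7^ ( - 3)*79^1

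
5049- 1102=3947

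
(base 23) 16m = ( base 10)689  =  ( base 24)14h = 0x2B1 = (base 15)30e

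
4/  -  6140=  - 1 + 1534/1535= - 0.00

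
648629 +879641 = 1528270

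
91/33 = 2+ 25/33 = 2.76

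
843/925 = 843/925 = 0.91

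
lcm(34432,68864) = 68864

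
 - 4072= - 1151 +- 2921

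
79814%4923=1046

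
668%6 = 2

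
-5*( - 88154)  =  440770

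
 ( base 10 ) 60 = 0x3c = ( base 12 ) 50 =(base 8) 74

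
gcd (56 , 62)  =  2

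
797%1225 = 797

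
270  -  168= 102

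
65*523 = 33995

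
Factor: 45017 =7^1*59^1*109^1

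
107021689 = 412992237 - 305970548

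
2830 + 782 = 3612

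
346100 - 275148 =70952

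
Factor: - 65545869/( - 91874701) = 3^1*101^1 * 137^1* 1579^1*91874701^ ( - 1 )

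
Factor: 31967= 13^1*2459^1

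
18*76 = 1368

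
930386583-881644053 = 48742530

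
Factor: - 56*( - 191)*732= 2^5*3^1 * 7^1*61^1 * 191^1 =7829472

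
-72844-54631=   -  127475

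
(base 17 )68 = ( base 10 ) 110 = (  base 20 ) 5a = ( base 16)6e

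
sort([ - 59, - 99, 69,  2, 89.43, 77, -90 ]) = [ - 99,- 90 ,-59,  2, 69 , 77,89.43 ] 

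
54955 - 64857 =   -  9902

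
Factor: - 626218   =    -  2^1*313109^1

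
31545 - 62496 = -30951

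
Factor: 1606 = 2^1 *11^1*73^1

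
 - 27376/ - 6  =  13688/3 = 4562.67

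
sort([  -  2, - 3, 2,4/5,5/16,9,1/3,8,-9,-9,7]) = [ - 9,-9,-3,-2,5/16,1/3,  4/5, 2,7,  8, 9 ]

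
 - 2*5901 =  - 11802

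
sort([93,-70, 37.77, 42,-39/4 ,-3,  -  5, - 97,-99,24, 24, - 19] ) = [  -  99,-97 , - 70, - 19, - 39/4, - 5,-3,24,24  ,  37.77,42, 93 ] 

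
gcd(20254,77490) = 82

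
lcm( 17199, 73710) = 515970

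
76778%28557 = 19664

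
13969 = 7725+6244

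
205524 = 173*1188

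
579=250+329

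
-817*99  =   - 80883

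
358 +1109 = 1467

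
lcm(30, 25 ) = 150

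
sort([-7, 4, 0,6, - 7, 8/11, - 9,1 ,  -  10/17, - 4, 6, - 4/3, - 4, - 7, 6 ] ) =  [ - 9, - 7, - 7, - 7, - 4, - 4, - 4/3, - 10/17, 0,8/11, 1, 4, 6 , 6, 6 ] 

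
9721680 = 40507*240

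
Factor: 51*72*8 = 29376 =2^6*3^3*17^1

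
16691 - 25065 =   -  8374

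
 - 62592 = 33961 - 96553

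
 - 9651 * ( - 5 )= 48255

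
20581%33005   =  20581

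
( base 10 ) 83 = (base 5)313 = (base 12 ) 6b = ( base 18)4b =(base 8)123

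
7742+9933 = 17675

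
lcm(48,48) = 48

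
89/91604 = 89/91604 = 0.00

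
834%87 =51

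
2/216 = 1/108 = 0.01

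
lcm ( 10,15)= 30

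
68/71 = 68/71 = 0.96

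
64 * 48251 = 3088064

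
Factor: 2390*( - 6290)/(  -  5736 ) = 15725/6 = 2^( - 1 )*3^( - 1 )*5^2*17^1*37^1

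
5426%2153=1120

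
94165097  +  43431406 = 137596503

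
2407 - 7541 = -5134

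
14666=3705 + 10961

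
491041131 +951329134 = 1442370265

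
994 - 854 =140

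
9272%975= 497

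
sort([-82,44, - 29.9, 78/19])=[ -82, - 29.9, 78/19 , 44]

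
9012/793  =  9012/793 = 11.36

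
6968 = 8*871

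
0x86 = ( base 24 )5e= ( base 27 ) 4q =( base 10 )134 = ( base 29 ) 4i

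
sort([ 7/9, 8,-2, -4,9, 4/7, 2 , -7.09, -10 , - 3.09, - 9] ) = [ - 10,-9,-7.09, - 4,- 3.09, - 2,4/7,7/9,2, 8, 9] 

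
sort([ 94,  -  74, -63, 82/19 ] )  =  [ - 74, - 63, 82/19,94]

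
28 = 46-18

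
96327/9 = 10703 = 10703.00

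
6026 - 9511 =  - 3485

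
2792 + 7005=9797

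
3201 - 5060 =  - 1859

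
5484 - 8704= - 3220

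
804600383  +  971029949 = 1775630332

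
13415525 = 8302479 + 5113046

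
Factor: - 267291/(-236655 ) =29699/26295 = 3^( - 1)*5^ ( - 1 )*17^1*1747^1*1753^(-1 )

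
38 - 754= - 716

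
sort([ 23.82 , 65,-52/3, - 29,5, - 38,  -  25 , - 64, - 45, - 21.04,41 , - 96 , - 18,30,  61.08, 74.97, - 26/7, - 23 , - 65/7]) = [ - 96,- 64, - 45,  -  38 , - 29 , - 25,-23,-21.04, - 18 , - 52/3, - 65/7, - 26/7 , 5, 23.82,30,  41,61.08 , 65,74.97]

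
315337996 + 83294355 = 398632351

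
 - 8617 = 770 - 9387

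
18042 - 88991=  - 70949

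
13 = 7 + 6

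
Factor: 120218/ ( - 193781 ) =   -  2^1* 19^ ( - 1 ) * 47^( - 1 )*277^1 = -  554/893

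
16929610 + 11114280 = 28043890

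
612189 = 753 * 813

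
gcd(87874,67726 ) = 2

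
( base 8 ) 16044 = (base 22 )EJA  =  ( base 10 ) 7204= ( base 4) 1300210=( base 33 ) 6ka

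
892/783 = 1 +109/783  =  1.14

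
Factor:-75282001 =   -  17^1*4428353^1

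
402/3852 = 67/642  =  0.10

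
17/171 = 17/171 = 0.10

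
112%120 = 112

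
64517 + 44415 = 108932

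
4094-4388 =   -  294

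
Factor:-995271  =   - 3^1*59^1 * 5623^1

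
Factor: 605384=2^3 * 13^1*5821^1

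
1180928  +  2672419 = 3853347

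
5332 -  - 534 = 5866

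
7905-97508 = -89603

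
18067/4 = 18067/4 =4516.75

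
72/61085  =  72/61085  =  0.00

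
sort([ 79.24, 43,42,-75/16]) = [ - 75/16,  42 , 43 , 79.24]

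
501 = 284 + 217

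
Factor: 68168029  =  19^1*43^1* 83437^1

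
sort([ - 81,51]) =[ - 81,51 ]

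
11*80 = 880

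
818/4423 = 818/4423 = 0.18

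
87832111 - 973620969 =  - 885788858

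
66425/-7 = -9490 + 5/7 = - 9489.29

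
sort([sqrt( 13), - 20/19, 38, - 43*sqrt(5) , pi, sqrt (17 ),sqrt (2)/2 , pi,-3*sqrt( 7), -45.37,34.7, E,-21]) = [-43 * sqrt( 5), - 45.37, - 21, - 3*sqrt( 7), - 20/19,sqrt(2)/2 , E,pi,pi, sqrt(13),sqrt(17 ),  34.7,38] 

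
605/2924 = 605/2924= 0.21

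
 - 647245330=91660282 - 738905612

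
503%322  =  181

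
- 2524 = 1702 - 4226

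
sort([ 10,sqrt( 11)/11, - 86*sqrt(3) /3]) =[ - 86*sqrt(3 ) /3,sqrt( 11)/11,10 ] 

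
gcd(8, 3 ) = 1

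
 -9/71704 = -1 + 71695/71704 = - 0.00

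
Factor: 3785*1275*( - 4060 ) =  - 2^2*3^1*5^4*7^1*17^1*29^1 *757^1 = - 19593052500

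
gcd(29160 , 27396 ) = 36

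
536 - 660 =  - 124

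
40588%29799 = 10789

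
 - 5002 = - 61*82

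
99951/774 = 33317/258  =  129.14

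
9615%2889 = 948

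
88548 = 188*471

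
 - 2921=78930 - 81851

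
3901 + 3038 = 6939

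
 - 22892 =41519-64411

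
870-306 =564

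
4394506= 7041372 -2646866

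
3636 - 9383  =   - 5747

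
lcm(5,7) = 35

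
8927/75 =8927/75 = 119.03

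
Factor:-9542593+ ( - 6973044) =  -16515637^1 = -16515637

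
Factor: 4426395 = 3^1 *5^1 *269^1*1097^1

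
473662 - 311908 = 161754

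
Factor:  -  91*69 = -3^1 * 7^1*13^1*23^1 = - 6279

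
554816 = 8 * 69352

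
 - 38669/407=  - 96+403/407 = - 95.01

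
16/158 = 8/79 = 0.10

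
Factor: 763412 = 2^2 * 13^1*53^1*277^1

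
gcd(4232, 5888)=184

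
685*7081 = 4850485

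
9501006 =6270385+3230621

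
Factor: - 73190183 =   -  11^1* 6653653^1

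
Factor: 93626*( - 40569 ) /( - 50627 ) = 2^1*3^1  *13^2*  277^1  *  13523^1*50627^( - 1 )  =  3798313194/50627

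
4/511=4/511 = 0.01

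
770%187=22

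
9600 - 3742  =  5858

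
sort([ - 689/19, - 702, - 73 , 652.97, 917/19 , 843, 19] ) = [ - 702,-73, - 689/19, 19, 917/19, 652.97, 843]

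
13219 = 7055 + 6164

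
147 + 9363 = 9510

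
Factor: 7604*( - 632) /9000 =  - 600716/1125 =- 2^2* 3^(-2)*5^ ( - 3)*79^1 * 1901^1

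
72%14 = 2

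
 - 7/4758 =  - 1 + 4751/4758  =  - 0.00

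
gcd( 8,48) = 8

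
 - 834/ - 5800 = 417/2900 = 0.14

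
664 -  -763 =1427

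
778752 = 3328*234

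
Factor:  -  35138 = -2^1*17569^1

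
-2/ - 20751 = 2/20751 = 0.00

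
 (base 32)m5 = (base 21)1CG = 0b1011000101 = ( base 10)709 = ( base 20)1F9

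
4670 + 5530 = 10200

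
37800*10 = 378000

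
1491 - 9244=- 7753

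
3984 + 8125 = 12109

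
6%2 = 0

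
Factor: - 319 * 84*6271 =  - 2^2 * 3^1 * 7^1*11^1 *29^1*6271^1 = -168037716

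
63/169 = 63/169= 0.37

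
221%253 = 221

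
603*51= 30753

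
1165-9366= - 8201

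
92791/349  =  92791/349 = 265.88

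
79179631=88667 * 893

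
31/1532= 31/1532 =0.02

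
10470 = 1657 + 8813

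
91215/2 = 91215/2 =45607.50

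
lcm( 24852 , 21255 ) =1615380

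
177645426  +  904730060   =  1082375486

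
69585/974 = 69585/974 =71.44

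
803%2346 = 803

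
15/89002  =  15/89002 = 0.00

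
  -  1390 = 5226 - 6616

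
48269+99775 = 148044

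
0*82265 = 0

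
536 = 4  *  134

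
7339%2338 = 325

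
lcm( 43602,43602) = 43602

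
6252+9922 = 16174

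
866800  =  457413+409387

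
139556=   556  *251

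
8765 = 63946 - 55181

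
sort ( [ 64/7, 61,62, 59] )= [ 64/7, 59,  61,62]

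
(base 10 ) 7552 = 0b1110110000000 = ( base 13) 358c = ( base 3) 101100201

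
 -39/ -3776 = 39/3776 = 0.01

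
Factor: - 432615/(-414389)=3^1 * 5^1 * 151^1 *191^1*414389^ ( - 1)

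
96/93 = 1 + 1/31 = 1.03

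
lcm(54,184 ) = 4968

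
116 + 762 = 878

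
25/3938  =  25/3938 = 0.01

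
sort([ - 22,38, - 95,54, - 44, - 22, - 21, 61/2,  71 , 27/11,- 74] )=[ - 95, - 74, - 44, - 22, - 22, - 21, 27/11,61/2,  38,54, 71] 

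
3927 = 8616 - 4689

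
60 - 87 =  - 27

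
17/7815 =17/7815 = 0.00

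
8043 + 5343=13386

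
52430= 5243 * 10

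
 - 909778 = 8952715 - 9862493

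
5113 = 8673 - 3560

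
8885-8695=190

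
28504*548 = 15620192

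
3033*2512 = 7618896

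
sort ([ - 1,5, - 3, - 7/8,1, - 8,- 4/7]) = [ - 8, - 3,-1, - 7/8, - 4/7,1,5 ]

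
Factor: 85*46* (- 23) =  - 2^1*5^1* 17^1*23^2 = -89930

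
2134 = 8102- 5968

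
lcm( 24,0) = 0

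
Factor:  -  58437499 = -1153^1*50683^1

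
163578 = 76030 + 87548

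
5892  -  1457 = 4435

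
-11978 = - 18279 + 6301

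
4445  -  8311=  - 3866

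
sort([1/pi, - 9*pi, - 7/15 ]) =[ - 9 * pi, -7/15,1/pi ] 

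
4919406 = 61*80646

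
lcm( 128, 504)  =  8064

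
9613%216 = 109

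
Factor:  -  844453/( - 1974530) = 2^( - 1 )*5^(-1)*197453^(-1 )*844453^1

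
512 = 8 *64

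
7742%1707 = 914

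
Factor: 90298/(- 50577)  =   - 2^1*3^( - 1)*13^1*151^1*733^( - 1) = - 3926/2199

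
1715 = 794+921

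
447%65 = 57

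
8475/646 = 8475/646   =  13.12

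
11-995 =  - 984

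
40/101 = 40/101=0.40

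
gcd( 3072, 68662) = 2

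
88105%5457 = 793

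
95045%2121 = 1721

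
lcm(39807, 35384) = 318456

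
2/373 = 2/373 = 0.01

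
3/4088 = 3/4088=0.00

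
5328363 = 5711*933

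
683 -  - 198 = 881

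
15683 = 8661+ 7022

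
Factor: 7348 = 2^2*11^1*167^1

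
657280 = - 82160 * ( - 8)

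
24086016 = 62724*384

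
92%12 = 8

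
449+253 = 702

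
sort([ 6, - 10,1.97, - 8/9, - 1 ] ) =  [ - 10, - 1 , - 8/9, 1.97, 6 ] 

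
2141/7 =305 + 6/7 =305.86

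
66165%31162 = 3841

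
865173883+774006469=1639180352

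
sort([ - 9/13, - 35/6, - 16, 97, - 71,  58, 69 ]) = [ - 71, - 16 , - 35/6, - 9/13, 58, 69 , 97] 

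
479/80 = 479/80 = 5.99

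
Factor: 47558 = 2^1*7^1 * 43^1*79^1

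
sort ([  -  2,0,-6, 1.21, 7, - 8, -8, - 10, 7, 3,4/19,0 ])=[ - 10, - 8, - 8, - 6, - 2, 0,  0,4/19, 1.21, 3, 7,7] 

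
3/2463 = 1/821 = 0.00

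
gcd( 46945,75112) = 9389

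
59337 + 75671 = 135008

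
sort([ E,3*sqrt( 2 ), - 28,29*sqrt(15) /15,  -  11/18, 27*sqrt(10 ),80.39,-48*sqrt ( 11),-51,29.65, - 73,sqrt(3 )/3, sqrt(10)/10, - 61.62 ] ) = [  -  48*sqrt( 11 ), - 73, - 61.62  , - 51  , - 28, - 11/18, sqrt(10 ) /10 , sqrt ( 3)/3,E,3*sqrt( 2),29*sqrt ( 15 ) /15,29.65, 80.39,27*sqrt( 10) ] 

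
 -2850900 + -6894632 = -9745532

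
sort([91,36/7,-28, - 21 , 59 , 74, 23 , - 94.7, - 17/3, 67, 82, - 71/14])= [ - 94.7, - 28 , - 21, - 17/3, - 71/14, 36/7, 23, 59, 67,74 , 82,91 ]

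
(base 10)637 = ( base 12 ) 451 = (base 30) l7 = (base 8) 1175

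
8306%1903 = 694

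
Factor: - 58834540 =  - 2^2 *5^1*797^1*3691^1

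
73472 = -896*( - 82 )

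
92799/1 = 92799 = 92799.00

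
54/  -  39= -2 + 8/13 = - 1.38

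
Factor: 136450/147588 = 2^(-1)*3^( - 1) * 5^2*7^( - 2 )*251^( - 1 )* 2729^1=68225/73794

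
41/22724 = 41/22724  =  0.00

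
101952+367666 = 469618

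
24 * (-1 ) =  - 24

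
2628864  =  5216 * 504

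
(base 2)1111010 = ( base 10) 122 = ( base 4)1322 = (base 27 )4E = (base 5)442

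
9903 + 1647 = 11550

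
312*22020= 6870240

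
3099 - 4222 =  - 1123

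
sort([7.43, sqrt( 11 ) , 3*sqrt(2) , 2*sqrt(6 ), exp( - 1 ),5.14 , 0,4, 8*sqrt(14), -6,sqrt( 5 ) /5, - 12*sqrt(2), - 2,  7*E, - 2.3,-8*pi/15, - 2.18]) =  [ - 12*sqrt(2) ,-6, -2.3, - 2.18, - 2, - 8*pi/15,0,exp( - 1 ),  sqrt(5)/5, sqrt(11), 4, 3*sqrt(2),  2*sqrt(6),5.14, 7.43, 7*E,8*sqrt(14 )]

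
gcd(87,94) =1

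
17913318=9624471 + 8288847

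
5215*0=0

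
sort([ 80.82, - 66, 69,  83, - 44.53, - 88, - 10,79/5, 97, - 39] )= [ - 88, - 66, - 44.53, - 39, - 10, 79/5, 69, 80.82,83, 97]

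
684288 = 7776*88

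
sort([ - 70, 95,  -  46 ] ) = [ - 70, - 46,95 ]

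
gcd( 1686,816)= 6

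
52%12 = 4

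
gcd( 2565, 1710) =855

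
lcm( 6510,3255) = 6510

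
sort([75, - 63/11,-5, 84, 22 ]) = [ - 63/11, - 5, 22, 75, 84]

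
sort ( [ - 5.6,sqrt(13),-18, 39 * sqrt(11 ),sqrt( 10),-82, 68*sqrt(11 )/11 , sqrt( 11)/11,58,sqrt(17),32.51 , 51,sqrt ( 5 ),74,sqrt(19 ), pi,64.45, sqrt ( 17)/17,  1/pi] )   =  [ - 82, - 18, -5.6,sqrt ( 17)/17,sqrt(11) /11,1/pi,sqrt ( 5),pi,sqrt( 10 ), sqrt ( 13 ), sqrt( 17 ), sqrt( 19),68*sqrt(11) /11, 32.51,51,58,64.45,  74, 39*sqrt(11)]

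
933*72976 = 68086608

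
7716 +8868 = 16584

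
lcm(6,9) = 18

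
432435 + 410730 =843165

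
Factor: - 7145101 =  - 7145101^1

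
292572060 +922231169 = 1214803229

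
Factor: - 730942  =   - 2^1*365471^1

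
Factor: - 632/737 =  - 2^3*11^( - 1)* 67^( - 1)*79^1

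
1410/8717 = 1410/8717 = 0.16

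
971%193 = 6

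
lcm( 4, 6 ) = 12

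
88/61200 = 11/7650 = 0.00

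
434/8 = 54 + 1/4= 54.25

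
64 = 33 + 31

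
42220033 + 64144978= 106365011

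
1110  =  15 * 74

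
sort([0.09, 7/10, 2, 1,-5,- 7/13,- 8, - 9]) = [- 9,-8, - 5 , - 7/13,0.09 , 7/10,1,2] 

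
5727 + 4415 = 10142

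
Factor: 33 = 3^1*11^1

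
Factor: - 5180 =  - 2^2 *5^1 *7^1*37^1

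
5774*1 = 5774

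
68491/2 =68491/2 = 34245.50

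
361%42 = 25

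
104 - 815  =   - 711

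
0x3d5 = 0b1111010101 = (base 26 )1BJ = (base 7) 2601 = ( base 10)981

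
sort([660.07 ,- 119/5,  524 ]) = [-119/5, 524,660.07]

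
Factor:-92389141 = -13^1*7106857^1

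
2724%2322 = 402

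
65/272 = 65/272 = 0.24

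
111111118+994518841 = 1105629959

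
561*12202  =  6845322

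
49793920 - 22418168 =27375752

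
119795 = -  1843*( - 65)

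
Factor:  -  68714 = -2^1*17^1*43^1*47^1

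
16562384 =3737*4432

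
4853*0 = 0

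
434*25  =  10850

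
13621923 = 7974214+5647709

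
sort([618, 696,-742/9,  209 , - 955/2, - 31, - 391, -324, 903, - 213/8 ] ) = [ - 955/2, -391, - 324, - 742/9, - 31,  -  213/8,209,618,696, 903]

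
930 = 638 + 292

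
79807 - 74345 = 5462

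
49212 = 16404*3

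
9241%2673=1222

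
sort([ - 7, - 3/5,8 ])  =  [ - 7 , - 3/5, 8] 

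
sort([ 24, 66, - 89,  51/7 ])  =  [- 89, 51/7,24, 66]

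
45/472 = 45/472   =  0.10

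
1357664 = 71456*19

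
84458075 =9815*8605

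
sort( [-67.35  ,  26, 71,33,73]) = [ - 67.35,26, 33, 71,  73]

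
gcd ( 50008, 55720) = 56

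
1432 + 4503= 5935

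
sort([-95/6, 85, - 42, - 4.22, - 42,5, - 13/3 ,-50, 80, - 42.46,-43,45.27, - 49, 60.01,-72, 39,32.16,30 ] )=[-72, - 50,-49,-43,-42.46, - 42, - 42, - 95/6, - 13/3,  -  4.22, 5, 30, 32.16 , 39 , 45.27, 60.01, 80, 85 ]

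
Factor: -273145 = - 5^1*54629^1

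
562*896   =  503552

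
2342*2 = 4684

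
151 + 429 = 580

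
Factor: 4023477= 3^2*447053^1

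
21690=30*723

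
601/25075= 601/25075 = 0.02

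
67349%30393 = 6563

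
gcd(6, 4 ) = 2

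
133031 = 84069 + 48962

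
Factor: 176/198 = 2^3*3^(-2) = 8/9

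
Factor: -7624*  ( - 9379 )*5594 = 2^4*83^1*113^1*953^1 * 2797^1=400001744624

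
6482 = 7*926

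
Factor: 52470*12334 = 2^2*3^2*5^1*7^1 *11^1*53^1*881^1 = 647164980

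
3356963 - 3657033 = -300070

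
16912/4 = 4228 = 4228.00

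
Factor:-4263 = - 3^1*7^2*29^1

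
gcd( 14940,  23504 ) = 4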